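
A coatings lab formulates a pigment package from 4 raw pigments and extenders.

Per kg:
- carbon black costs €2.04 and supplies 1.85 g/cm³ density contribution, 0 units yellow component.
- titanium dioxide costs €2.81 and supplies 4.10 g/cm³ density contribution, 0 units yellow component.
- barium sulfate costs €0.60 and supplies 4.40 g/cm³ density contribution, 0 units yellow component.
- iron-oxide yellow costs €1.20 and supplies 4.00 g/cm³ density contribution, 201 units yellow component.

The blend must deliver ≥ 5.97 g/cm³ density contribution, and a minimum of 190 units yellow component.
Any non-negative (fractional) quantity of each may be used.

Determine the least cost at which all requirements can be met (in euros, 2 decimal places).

Let x1 = kg of carbon black, x2 = kg of titanium dioxide, x3 = kg of barium sulfate, x4 = kg of iron-oxide yellow.
Minimize 2.04x1 + 2.81x2 + 0.6x3 + 1.2x4 with:
  1.85x1 + 4.1x2 + 4.4x3 + 4x4 ≥ 5.97   (density contribution)
  201x4 ≥ 190   (yellow component)
  x1, x2, x3, x4 ≥ 0.
The cheapest feasible vertex uses only barium sulfate, iron-oxide yellow; carbon black, titanium dioxide are not used. Binding constraints: density contribution and yellow component.
Solving gives x3 = 0.4975, x4 = 0.9453.
Objective = 0.6·0.4975 + 1.2·0.9453 = 1.4329.

€1.43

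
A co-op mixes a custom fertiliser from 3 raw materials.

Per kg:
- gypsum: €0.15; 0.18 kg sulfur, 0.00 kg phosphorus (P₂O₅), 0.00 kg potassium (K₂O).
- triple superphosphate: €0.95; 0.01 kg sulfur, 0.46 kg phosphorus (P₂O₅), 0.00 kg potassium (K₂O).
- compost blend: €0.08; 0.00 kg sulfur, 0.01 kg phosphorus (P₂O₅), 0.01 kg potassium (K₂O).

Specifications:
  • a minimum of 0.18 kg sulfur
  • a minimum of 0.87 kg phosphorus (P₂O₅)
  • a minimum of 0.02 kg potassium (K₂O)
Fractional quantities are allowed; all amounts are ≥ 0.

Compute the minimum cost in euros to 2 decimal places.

€2.05

Let x1 = kg of gypsum, x2 = kg of triple superphosphate, x3 = kg of compost blend.
Minimize 0.15x1 + 0.95x2 + 0.08x3 subject to:
  0.18x1 + 0.01x2 ≥ 0.18   (sulfur)
  0.46x2 + 0.01x3 ≥ 0.87   (phosphorus (P₂O₅))
  0.01x3 ≥ 0.02   (potassium (K₂O))
  x1, x2, x3 ≥ 0.
All 3 inputs are positive at the optimum. The sulfur, phosphorus (P₂O₅), potassium (K₂O) requirements are met with equality.
Solving gives x1 = 0.8973, x2 = 1.848, x3 = 2.
Objective = 0.15·0.8973 + 0.95·1.848 + 0.08·2 = 2.0502.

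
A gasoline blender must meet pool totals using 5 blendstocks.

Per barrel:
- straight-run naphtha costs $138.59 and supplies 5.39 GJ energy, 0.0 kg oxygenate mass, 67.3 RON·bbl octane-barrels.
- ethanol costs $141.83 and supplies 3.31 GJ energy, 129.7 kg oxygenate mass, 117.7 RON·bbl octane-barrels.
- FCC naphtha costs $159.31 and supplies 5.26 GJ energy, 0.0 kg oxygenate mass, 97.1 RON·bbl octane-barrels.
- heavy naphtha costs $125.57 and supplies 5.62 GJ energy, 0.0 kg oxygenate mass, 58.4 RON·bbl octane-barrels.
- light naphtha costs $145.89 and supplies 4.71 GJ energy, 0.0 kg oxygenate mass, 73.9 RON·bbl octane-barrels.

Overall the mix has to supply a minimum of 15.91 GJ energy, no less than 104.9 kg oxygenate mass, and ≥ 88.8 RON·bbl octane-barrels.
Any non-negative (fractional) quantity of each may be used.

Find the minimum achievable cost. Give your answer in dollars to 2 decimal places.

This is a linear program. Let x1 = barrels of straight-run naphtha, x2 = barrels of ethanol, x3 = barrels of FCC naphtha, x4 = barrels of heavy naphtha, x5 = barrels of light naphtha.
Minimize 138.59x1 + 141.83x2 + 159.31x3 + 125.57x4 + 145.89x5 with:
  5.39x1 + 3.31x2 + 5.26x3 + 5.62x4 + 4.71x5 ≥ 15.91   (energy)
  129.7x2 ≥ 104.9   (oxygenate mass)
  67.3x1 + 117.7x2 + 97.1x3 + 58.4x4 + 73.9x5 ≥ 88.8   (octane-barrels)
  x1, x2, x3, x4, x5 ≥ 0.
The minimum-cost mix takes nothing from straight-run naphtha, FCC naphtha, light naphtha — only ethanol, heavy naphtha. The energy and oxygenate mass requirements are met with equality.
Solving gives x2 = 0.80879, x4 = 2.3546.
Hence cost = 141.83·0.80879 + 125.57·2.3546 = $410.3778.

$410.38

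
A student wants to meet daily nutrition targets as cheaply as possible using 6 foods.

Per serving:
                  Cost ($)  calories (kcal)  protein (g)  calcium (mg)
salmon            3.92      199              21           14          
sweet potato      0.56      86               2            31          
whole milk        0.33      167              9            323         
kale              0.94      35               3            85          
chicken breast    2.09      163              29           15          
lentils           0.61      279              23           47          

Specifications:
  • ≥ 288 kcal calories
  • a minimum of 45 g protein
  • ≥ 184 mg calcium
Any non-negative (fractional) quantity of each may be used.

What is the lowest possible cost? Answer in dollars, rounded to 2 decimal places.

Let x1 = servings of salmon, x2 = servings of sweet potato, x3 = servings of whole milk, x4 = servings of kale, x5 = servings of chicken breast, x6 = servings of lentils.
Minimise 3.92x1 + 0.56x2 + 0.33x3 + 0.94x4 + 2.09x5 + 0.61x6 s.t.:
  199x1 + 86x2 + 167x3 + 35x4 + 163x5 + 279x6 ≥ 288   (calories)
  21x1 + 2x2 + 9x3 + 3x4 + 29x5 + 23x6 ≥ 45   (protein)
  14x1 + 31x2 + 323x3 + 85x4 + 15x5 + 47x6 ≥ 184   (calcium)
  x1, x2, x3, x4, x5, x6 ≥ 0.
At the optimum only whole milk, lentils are positive (salmon, sweet potato, kale, chicken breast = 0). There the protein and calcium constraints are tight.
Solving gives x3 = 0.3022, x6 = 1.838.
Objective = 0.33·0.3022 + 0.61·1.838 = 1.2209.

$1.22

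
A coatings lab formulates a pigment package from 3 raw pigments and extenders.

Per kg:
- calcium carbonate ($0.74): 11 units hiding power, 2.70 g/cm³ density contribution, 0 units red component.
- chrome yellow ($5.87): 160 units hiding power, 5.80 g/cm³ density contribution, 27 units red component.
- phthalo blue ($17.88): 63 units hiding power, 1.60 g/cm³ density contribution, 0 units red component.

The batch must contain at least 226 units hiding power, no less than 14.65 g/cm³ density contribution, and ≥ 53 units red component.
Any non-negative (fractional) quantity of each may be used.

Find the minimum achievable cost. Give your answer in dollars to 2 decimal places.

Let x1 = kg of calcium carbonate, x2 = kg of chrome yellow, x3 = kg of phthalo blue.
Minimise 0.74x1 + 5.87x2 + 17.88x3 subject to:
  11x1 + 160x2 + 63x3 ≥ 226   (hiding power)
  2.7x1 + 5.8x2 + 1.6x3 ≥ 14.65   (density contribution)
  27x2 ≥ 53   (red component)
  x1, x2, x3 ≥ 0.
At the optimum only calcium carbonate, chrome yellow are positive (phthalo blue = 0). The density contribution and red component requirements are met with equality.
Optimal quantities: calcium carbonate = 1.209 kg, chrome yellow = 1.963 kg.
Objective = 0.74·1.209 + 5.87·1.963 = 12.4175.

$12.42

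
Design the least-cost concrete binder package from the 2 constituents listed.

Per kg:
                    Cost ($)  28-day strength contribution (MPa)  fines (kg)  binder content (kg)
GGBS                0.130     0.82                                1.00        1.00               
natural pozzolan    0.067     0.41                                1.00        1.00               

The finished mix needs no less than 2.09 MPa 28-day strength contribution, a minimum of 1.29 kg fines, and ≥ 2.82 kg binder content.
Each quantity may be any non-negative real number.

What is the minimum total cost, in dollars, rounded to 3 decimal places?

Let x1 = kg of GGBS, x2 = kg of natural pozzolan.
Minimize 0.13x1 + 0.067x2 with:
  0.82x1 + 0.41x2 ≥ 2.09   (28-day strength contribution)
  1x1 + 1x2 ≥ 1.29   (fines)
  1x1 + 1x2 ≥ 2.82   (binder content)
  x1, x2 ≥ 0.
Both inputs are positive at the optimum. Binding constraints: 28-day strength contribution and binder content.
Solving gives x1 = 2.278, x2 = 0.5424.
Hence cost = 0.13·2.278 + 0.067·0.5424 = $0.33248.

$0.332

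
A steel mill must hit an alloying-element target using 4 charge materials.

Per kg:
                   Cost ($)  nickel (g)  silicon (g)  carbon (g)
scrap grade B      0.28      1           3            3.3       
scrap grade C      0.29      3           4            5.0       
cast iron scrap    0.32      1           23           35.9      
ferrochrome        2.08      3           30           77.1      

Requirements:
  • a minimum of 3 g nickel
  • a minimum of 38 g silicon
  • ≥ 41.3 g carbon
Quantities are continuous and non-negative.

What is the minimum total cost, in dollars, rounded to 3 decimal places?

Let x1 = kg of scrap grade B, x2 = kg of scrap grade C, x3 = kg of cast iron scrap, x4 = kg of ferrochrome.
Minimise 0.28x1 + 0.29x2 + 0.32x3 + 2.08x4 subject to:
  1x1 + 3x2 + 1x3 + 3x4 ≥ 3   (nickel)
  3x1 + 4x2 + 23x3 + 30x4 ≥ 38   (silicon)
  3.3x1 + 5x2 + 35.9x3 + 77.1x4 ≥ 41.3   (carbon)
  x1, x2, x3, x4 ≥ 0.
The cheapest feasible vertex uses only scrap grade C, cast iron scrap; scrap grade B, ferrochrome are not used. The nickel and silicon requirements are met with equality.
So scrap grade C = 0.4769 kg, cast iron scrap = 1.569 kg.
Objective = 0.29·0.4769 + 0.32·1.569 = 0.64038.

$0.640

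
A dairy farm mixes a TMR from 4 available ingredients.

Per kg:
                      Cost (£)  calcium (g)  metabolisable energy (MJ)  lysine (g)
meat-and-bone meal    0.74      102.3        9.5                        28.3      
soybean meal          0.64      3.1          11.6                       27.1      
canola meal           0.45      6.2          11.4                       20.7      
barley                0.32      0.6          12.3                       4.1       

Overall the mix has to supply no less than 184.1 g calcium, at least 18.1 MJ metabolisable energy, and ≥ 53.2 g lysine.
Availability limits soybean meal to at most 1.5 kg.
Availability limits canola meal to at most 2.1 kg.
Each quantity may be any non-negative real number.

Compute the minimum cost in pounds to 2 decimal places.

Treat it as an LP. Let x1 = kg of meat-and-bone meal, x2 = kg of soybean meal, x3 = kg of canola meal, x4 = kg of barley.
min 0.74x1 + 0.64x2 + 0.45x3 + 0.32x4 with:
  102.3x1 + 3.1x2 + 6.2x3 + 0.6x4 ≥ 184.1   (calcium)
  9.5x1 + 11.6x2 + 11.4x3 + 12.3x4 ≥ 18.1   (metabolisable energy)
  28.3x1 + 27.1x2 + 20.7x3 + 4.1x4 ≥ 53.2   (lysine)
  x2 ≤ 1.5
  x3 ≤ 2.1
  x1, x2, x3, x4 ≥ 0.
The minimum-cost mix takes nothing from soybean meal, barley — only meat-and-bone meal, canola meal. The calcium and lysine requirements are met with equality.
So meat-and-bone meal = 1.792 kg, canola meal = 0.1196 kg.
Hence cost = 0.74·1.792 + 0.45·0.1196 = £1.3799.

£1.38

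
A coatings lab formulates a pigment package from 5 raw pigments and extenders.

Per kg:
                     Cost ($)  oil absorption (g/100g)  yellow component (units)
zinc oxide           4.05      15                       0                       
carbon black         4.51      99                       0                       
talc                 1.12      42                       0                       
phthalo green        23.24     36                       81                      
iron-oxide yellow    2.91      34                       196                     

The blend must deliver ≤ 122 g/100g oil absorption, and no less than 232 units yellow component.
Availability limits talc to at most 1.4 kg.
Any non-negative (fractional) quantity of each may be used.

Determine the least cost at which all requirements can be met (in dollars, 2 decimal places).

Set it up as a linear program. Let x1 = kg of zinc oxide, x2 = kg of carbon black, x3 = kg of talc, x4 = kg of phthalo green, x5 = kg of iron-oxide yellow.
Minimise 4.05x1 + 4.51x2 + 1.12x3 + 23.24x4 + 2.91x5 with:
  15x1 + 99x2 + 42x3 + 36x4 + 34x5 ≤ 122   (oil absorption)
  81x4 + 196x5 ≥ 232   (yellow component)
  x3 ≤ 1.4
  x1, x2, x3, x4, x5 ≥ 0.
The minimum-cost mix takes nothing from zinc oxide, carbon black, talc, phthalo green — only iron-oxide yellow. There the yellow component constraint is tight.
Solving gives x5 = 1.1837.
Cost = 2.91·1.1837 = 3.4446.

$3.44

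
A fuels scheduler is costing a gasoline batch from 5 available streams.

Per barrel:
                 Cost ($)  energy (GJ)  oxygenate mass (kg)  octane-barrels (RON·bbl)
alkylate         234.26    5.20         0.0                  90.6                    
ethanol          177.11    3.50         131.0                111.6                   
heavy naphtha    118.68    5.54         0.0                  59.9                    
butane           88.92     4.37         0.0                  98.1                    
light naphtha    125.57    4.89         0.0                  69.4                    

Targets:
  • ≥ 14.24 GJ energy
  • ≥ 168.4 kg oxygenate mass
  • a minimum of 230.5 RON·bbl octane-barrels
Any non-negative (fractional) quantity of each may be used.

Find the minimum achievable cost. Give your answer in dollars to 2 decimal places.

$425.88

Let x1 = barrels of alkylate, x2 = barrels of ethanol, x3 = barrels of heavy naphtha, x4 = barrels of butane, x5 = barrels of light naphtha.
Minimise 234.26x1 + 177.11x2 + 118.68x3 + 88.92x4 + 125.57x5 s.t.:
  5.2x1 + 3.5x2 + 5.54x3 + 4.37x4 + 4.89x5 ≥ 14.24   (energy)
  131x2 ≥ 168.4   (oxygenate mass)
  90.6x1 + 111.6x2 + 59.9x3 + 98.1x4 + 69.4x5 ≥ 230.5   (octane-barrels)
  x1, x2, x3, x4, x5 ≥ 0.
The optimal basis is {ethanol, butane}; alkylate, heavy naphtha, light naphtha drop out. Binding constraints: energy and oxygenate mass.
Solving gives x2 = 1.2855, x4 = 2.229.
Hence cost = 177.11·1.2855 + 88.92·2.229 = $425.8776.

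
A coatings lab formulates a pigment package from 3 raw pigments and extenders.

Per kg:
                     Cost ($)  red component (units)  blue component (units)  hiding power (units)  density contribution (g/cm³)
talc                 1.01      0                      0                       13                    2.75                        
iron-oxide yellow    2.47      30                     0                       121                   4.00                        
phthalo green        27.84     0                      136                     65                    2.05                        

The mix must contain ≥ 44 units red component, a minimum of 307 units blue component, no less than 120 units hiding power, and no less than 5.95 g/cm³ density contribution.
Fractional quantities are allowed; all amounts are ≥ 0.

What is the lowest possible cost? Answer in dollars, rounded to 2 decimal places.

Let x1 = kg of talc, x2 = kg of iron-oxide yellow, x3 = kg of phthalo green.
min 1.01x1 + 2.47x2 + 27.84x3 s.t.:
  30x2 ≥ 44   (red component)
  136x3 ≥ 307   (blue component)
  13x1 + 121x2 + 65x3 ≥ 120   (hiding power)
  2.75x1 + 4x2 + 2.05x3 ≥ 5.95   (density contribution)
  x1, x2, x3 ≥ 0.
The optimal basis is {iron-oxide yellow, phthalo green}; talc drops out. The red component and blue component requirements are met with equality.
That vertex is x2 = 1.4667, x3 = 2.2574.
Cost = 2.47·1.4667 + 27.84·2.2574 = 66.4688.

$66.47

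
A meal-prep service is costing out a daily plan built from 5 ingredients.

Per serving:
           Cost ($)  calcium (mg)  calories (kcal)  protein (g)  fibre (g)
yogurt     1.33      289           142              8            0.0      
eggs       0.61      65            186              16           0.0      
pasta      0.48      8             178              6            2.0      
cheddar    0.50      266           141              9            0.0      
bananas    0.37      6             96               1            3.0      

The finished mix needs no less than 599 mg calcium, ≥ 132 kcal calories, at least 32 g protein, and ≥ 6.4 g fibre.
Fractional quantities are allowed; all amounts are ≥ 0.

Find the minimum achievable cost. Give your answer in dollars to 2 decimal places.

$2.25

Let x1 = servings of yogurt, x2 = servings of eggs, x3 = servings of pasta, x4 = servings of cheddar, x5 = servings of bananas.
Minimise 1.33x1 + 0.61x2 + 0.48x3 + 0.5x4 + 0.37x5 s.t.:
  289x1 + 65x2 + 8x3 + 266x4 + 6x5 ≥ 599   (calcium)
  142x1 + 186x2 + 178x3 + 141x4 + 96x5 ≥ 132   (calories)
  8x1 + 16x2 + 6x3 + 9x4 + 1x5 ≥ 32   (protein)
  2x3 + 3x5 ≥ 6.4   (fibre)
  x1, x2, x3, x4, x5 ≥ 0.
The minimum-cost mix takes nothing from yogurt, pasta — only eggs, cheddar, bananas. The calcium, protein, fibre requirements are met with equality.
Solving gives x2 = 0.727, x4 = 2.026, x5 = 2.133.
Total cost: 0.61·0.727 + 0.5·2.026 + 0.37·2.133 = 2.2457.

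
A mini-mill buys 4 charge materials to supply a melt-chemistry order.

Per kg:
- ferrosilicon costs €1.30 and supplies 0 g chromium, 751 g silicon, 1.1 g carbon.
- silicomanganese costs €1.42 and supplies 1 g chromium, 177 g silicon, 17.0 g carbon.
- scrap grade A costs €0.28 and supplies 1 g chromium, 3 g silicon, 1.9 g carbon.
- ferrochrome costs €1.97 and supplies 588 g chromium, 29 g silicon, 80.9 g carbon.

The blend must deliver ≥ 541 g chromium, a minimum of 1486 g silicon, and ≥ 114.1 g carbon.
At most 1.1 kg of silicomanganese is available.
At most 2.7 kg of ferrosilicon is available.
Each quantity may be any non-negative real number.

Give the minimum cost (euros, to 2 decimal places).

€5.23

Let x1 = kg of ferrosilicon, x2 = kg of silicomanganese, x3 = kg of scrap grade A, x4 = kg of ferrochrome.
min 1.3x1 + 1.42x2 + 0.28x3 + 1.97x4 with:
  1x2 + 1x3 + 588x4 ≥ 541   (chromium)
  751x1 + 177x2 + 3x3 + 29x4 ≥ 1486   (silicon)
  1.1x1 + 17x2 + 1.9x3 + 80.9x4 ≥ 114.1   (carbon)
  x2 ≤ 1.1
  x1 ≤ 2.7
  x1, x2, x3, x4 ≥ 0.
The cheapest feasible vertex uses only ferrosilicon, ferrochrome; silicomanganese, scrap grade A are not used. There the silicon and carbon constraints are tight.
Solving gives x1 = 1.925, x4 = 1.384.
Hence cost = 1.3·1.925 + 1.97·1.384 = €5.2290.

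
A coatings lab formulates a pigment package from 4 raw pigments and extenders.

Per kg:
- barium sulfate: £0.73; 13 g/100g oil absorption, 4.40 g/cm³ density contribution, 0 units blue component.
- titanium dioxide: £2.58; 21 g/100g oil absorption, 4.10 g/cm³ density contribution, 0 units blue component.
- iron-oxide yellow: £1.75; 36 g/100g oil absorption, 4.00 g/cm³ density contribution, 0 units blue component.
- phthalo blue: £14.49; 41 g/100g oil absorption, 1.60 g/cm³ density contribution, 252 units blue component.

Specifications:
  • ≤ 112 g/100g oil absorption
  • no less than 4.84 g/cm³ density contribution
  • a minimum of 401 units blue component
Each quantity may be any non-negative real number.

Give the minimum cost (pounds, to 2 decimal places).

Let x1 = kg of barium sulfate, x2 = kg of titanium dioxide, x3 = kg of iron-oxide yellow, x4 = kg of phthalo blue.
Minimize 0.73x1 + 2.58x2 + 1.75x3 + 14.49x4 s.t.:
  13x1 + 21x2 + 36x3 + 41x4 ≤ 112   (oil absorption)
  4.4x1 + 4.1x2 + 4x3 + 1.6x4 ≥ 4.84   (density contribution)
  252x4 ≥ 401   (blue component)
  x1, x2, x3, x4 ≥ 0.
At the optimum only barium sulfate, phthalo blue are positive (titanium dioxide, iron-oxide yellow = 0). The density contribution and blue component requirements are met with equality.
That vertex is x1 = 0.52136, x4 = 1.5913.
Objective = 0.73·0.52136 + 14.49·1.5913 = 23.4385.

£23.44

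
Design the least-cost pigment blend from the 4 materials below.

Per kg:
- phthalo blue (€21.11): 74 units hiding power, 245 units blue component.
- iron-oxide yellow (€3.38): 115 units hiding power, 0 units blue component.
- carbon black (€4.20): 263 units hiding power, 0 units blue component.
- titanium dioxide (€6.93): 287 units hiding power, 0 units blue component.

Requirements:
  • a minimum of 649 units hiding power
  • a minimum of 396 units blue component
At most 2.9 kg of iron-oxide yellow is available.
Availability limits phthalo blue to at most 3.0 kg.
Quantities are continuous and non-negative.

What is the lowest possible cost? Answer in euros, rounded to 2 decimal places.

This is a linear program. Let x1 = kg of phthalo blue, x2 = kg of iron-oxide yellow, x3 = kg of carbon black, x4 = kg of titanium dioxide.
min 21.11x1 + 3.38x2 + 4.2x3 + 6.93x4 subject to:
  74x1 + 115x2 + 263x3 + 287x4 ≥ 649   (hiding power)
  245x1 ≥ 396   (blue component)
  x2 ≤ 2.9
  x1 ≤ 3
  x1, x2, x3, x4 ≥ 0.
The minimum-cost mix takes nothing from iron-oxide yellow, titanium dioxide — only phthalo blue, carbon black. There the hiding power and blue component constraints are tight.
So phthalo blue = 1.616 kg, carbon black = 2.013 kg.
Objective = 21.11·1.616 + 4.2·2.013 = 42.5684.

€42.57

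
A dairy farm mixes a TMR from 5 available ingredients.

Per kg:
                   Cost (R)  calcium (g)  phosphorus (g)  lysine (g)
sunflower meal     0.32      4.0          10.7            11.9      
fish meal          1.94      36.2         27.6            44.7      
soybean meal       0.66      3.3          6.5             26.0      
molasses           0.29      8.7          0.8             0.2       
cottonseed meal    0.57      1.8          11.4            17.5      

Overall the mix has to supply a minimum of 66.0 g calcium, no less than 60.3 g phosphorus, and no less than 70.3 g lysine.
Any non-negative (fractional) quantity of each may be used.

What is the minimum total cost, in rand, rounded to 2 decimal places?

Treat it as an LP. Let x1 = kg of sunflower meal, x2 = kg of fish meal, x3 = kg of soybean meal, x4 = kg of molasses, x5 = kg of cottonseed meal.
Minimize 0.32x1 + 1.94x2 + 0.66x3 + 0.29x4 + 0.57x5 subject to:
  4x1 + 36.2x2 + 3.3x3 + 8.7x4 + 1.8x5 ≥ 66   (calcium)
  10.7x1 + 27.6x2 + 6.5x3 + 0.8x4 + 11.4x5 ≥ 60.3   (phosphorus)
  11.9x1 + 44.7x2 + 26x3 + 0.2x4 + 17.5x5 ≥ 70.3   (lysine)
  x1, x2, x3, x4, x5 ≥ 0.
The minimum-cost mix takes nothing from fish meal, soybean meal, cottonseed meal — only sunflower meal, molasses. The calcium and lysine requirements are met with equality.
Solving gives x1 = 5.825, x4 = 4.908.
Hence cost = 0.32·5.825 + 0.29·4.908 = R3.2873.

R3.29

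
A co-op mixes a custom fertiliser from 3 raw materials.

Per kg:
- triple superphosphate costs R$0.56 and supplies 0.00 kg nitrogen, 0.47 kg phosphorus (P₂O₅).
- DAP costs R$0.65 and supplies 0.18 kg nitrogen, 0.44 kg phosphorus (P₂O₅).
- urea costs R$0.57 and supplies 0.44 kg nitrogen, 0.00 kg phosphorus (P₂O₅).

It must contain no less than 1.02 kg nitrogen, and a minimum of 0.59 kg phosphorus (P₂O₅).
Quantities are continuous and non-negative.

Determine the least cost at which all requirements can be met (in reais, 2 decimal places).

R$1.88

Let x1 = kg of triple superphosphate, x2 = kg of DAP, x3 = kg of urea.
Minimise 0.56x1 + 0.65x2 + 0.57x3 subject to:
  0.18x2 + 0.44x3 ≥ 1.02   (nitrogen)
  0.47x1 + 0.44x2 ≥ 0.59   (phosphorus (P₂O₅))
  x1, x2, x3 ≥ 0.
The cheapest feasible vertex uses only DAP, urea; triple superphosphate is not used. Binding constraints: nitrogen and phosphorus (P₂O₅).
So DAP = 1.341 kg, urea = 1.77 kg.
Objective = 0.65·1.341 + 0.57·1.77 = 1.8806.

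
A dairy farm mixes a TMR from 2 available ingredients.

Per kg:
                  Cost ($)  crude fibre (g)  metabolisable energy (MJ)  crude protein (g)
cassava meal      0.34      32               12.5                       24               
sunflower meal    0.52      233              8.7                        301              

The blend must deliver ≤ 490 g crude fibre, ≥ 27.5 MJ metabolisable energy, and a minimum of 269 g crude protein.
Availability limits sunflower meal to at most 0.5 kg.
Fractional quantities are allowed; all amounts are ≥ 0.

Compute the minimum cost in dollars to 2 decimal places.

$1.94

This is a linear program. Let x1 = kg of cassava meal, x2 = kg of sunflower meal.
min 0.34x1 + 0.52x2 with:
  32x1 + 233x2 ≤ 490   (crude fibre)
  12.5x1 + 8.7x2 ≥ 27.5   (metabolisable energy)
  24x1 + 301x2 ≥ 269   (crude protein)
  x2 ≤ 0.5
  x1, x2 ≥ 0.
Both inputs are positive at the optimum. The crude protein and the sunflower meal cap requirements are met with equality.
That vertex is x1 = 4.938, x2 = 0.5.
Total cost: 0.34·4.938 + 0.52·0.5 = 1.9389.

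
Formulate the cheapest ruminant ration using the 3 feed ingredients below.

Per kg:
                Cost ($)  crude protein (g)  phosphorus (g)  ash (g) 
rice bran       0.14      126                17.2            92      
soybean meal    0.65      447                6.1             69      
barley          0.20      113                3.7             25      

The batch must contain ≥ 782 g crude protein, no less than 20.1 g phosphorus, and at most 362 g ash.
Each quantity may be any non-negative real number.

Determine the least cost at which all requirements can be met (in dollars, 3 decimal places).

Treat it as an LP. Let x1 = kg of rice bran, x2 = kg of soybean meal, x3 = kg of barley.
Minimize 0.14x1 + 0.65x2 + 0.2x3 s.t.:
  126x1 + 447x2 + 113x3 ≥ 782   (crude protein)
  17.2x1 + 6.1x2 + 3.7x3 ≥ 20.1   (phosphorus)
  92x1 + 69x2 + 25x3 ≤ 362   (ash)
  x1, x2, x3 ≥ 0.
At the optimum only rice bran, soybean meal are positive (barley = 0). There the crude protein and ash constraints are tight.
So rice bran = 3.326 kg, soybean meal = 0.812 kg.
Hence cost = 0.14·3.326 + 0.65·0.812 = $0.99344.

$0.993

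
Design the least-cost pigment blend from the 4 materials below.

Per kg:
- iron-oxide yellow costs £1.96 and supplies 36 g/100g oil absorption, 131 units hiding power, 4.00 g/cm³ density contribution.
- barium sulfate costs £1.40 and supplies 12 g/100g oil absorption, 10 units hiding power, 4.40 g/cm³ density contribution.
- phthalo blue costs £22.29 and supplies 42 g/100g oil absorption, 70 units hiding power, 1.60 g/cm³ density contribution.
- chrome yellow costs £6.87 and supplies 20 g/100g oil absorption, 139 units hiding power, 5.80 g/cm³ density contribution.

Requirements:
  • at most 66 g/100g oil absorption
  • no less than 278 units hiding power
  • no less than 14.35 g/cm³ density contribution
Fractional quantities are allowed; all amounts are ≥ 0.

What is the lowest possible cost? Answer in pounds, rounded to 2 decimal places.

Treat it as an LP. Let x1 = kg of iron-oxide yellow, x2 = kg of barium sulfate, x3 = kg of phthalo blue, x4 = kg of chrome yellow.
Minimize 1.96x1 + 1.4x2 + 22.29x3 + 6.87x4 with:
  36x1 + 12x2 + 42x3 + 20x4 ≤ 66   (oil absorption)
  131x1 + 10x2 + 70x3 + 139x4 ≥ 278   (hiding power)
  4x1 + 4.4x2 + 1.6x3 + 5.8x4 ≥ 14.35   (density contribution)
  x1, x2, x3, x4 ≥ 0.
At the optimum only iron-oxide yellow, barium sulfate, chrome yellow are positive (phthalo blue = 0). Binding constraints: oil absorption, hiding power, density contribution.
Optimal quantities: iron-oxide yellow = 0.8892 kg, barium sulfate = 1.018 kg, chrome yellow = 1.089 kg.
Hence cost = 1.96·0.8892 + 1.4·1.018 + 6.87·1.089 = £10.6495.

£10.65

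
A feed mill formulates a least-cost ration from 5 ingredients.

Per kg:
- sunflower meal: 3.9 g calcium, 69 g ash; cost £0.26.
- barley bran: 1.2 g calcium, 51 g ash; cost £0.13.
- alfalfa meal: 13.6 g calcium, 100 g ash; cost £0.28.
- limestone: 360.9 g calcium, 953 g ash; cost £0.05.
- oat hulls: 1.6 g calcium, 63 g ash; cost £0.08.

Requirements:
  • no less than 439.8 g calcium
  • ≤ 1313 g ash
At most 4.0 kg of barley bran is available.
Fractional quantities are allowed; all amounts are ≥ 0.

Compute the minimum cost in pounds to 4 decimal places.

Treat it as an LP. Let x1 = kg of sunflower meal, x2 = kg of barley bran, x3 = kg of alfalfa meal, x4 = kg of limestone, x5 = kg of oat hulls.
min 0.26x1 + 0.13x2 + 0.28x3 + 0.05x4 + 0.08x5 s.t.:
  3.9x1 + 1.2x2 + 13.6x3 + 360.9x4 + 1.6x5 ≥ 439.8   (calcium)
  69x1 + 51x2 + 100x3 + 953x4 + 63x5 ≤ 1313   (ash)
  x2 ≤ 4
  x1, x2, x3, x4, x5 ≥ 0.
The cheapest feasible vertex uses only limestone; sunflower meal, barley bran, alfalfa meal, oat hulls are not used. There the calcium constraint is tight.
Optimal quantities: limestone = 1.2186 kg.
Hence cost = 0.05·1.2186 = £0.060930.

£0.0609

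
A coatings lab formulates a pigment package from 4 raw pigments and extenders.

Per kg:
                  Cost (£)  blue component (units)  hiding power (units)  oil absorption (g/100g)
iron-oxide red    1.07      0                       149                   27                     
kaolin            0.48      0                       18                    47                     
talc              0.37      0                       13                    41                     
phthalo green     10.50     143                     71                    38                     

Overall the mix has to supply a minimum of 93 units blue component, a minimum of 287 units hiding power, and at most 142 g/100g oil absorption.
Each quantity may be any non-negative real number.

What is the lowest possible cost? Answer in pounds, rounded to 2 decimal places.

£8.56

Treat it as an LP. Let x1 = kg of iron-oxide red, x2 = kg of kaolin, x3 = kg of talc, x4 = kg of phthalo green.
Minimize 1.07x1 + 0.48x2 + 0.37x3 + 10.5x4 s.t.:
  143x4 ≥ 93   (blue component)
  149x1 + 18x2 + 13x3 + 71x4 ≥ 287   (hiding power)
  27x1 + 47x2 + 41x3 + 38x4 ≤ 142   (oil absorption)
  x1, x2, x3, x4 ≥ 0.
At the optimum only iron-oxide red, phthalo green are positive (kaolin, talc = 0). There the blue component and hiding power constraints are tight.
Optimal quantities: iron-oxide red = 1.616 kg, phthalo green = 0.6503 kg.
Total cost: 1.07·1.616 + 10.5·0.6503 = 8.5573.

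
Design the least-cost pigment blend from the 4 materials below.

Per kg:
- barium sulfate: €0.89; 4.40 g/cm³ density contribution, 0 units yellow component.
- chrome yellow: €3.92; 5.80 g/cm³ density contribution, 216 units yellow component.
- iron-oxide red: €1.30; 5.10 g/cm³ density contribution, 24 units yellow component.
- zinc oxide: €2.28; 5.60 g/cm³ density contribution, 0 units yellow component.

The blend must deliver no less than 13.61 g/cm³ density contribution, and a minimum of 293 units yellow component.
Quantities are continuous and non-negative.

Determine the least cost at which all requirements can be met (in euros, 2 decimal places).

€6.43

Let x1 = kg of barium sulfate, x2 = kg of chrome yellow, x3 = kg of iron-oxide red, x4 = kg of zinc oxide.
min 0.89x1 + 3.92x2 + 1.3x3 + 2.28x4 with:
  4.4x1 + 5.8x2 + 5.1x3 + 5.6x4 ≥ 13.61   (density contribution)
  216x2 + 24x3 ≥ 293   (yellow component)
  x1, x2, x3, x4 ≥ 0.
The minimum-cost mix takes nothing from barium sulfate, zinc oxide — only chrome yellow, iron-oxide red. The density contribution and yellow component requirements are met with equality.
That vertex is x2 = 1.213, x3 = 1.289.
Hence cost = 3.92·1.213 + 1.3·1.289 = €6.4307.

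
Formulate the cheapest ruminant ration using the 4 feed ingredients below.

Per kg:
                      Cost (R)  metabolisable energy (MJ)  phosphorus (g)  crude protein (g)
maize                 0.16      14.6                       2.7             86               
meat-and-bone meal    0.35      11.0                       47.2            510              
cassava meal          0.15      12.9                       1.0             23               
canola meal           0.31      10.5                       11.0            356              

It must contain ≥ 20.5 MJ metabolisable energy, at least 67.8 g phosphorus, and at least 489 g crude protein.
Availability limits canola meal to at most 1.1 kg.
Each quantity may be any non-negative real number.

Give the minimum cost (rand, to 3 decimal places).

R0.550

Treat it as an LP. Let x1 = kg of maize, x2 = kg of meat-and-bone meal, x3 = kg of cassava meal, x4 = kg of canola meal.
Minimize 0.16x1 + 0.35x2 + 0.15x3 + 0.31x4 s.t.:
  14.6x1 + 11x2 + 12.9x3 + 10.5x4 ≥ 20.5   (metabolisable energy)
  2.7x1 + 47.2x2 + 1x3 + 11x4 ≥ 67.8   (phosphorus)
  86x1 + 510x2 + 23x3 + 356x4 ≥ 489   (crude protein)
  x4 ≤ 1.1
  x1, x2, x3, x4 ≥ 0.
The optimal basis is {maize, meat-and-bone meal}; cassava meal, canola meal drop out. Binding constraints: metabolisable energy and phosphorus.
So maize = 0.3364 kg, meat-and-bone meal = 1.417 kg.
Total cost: 0.16·0.3364 + 0.35·1.417 = 0.54977.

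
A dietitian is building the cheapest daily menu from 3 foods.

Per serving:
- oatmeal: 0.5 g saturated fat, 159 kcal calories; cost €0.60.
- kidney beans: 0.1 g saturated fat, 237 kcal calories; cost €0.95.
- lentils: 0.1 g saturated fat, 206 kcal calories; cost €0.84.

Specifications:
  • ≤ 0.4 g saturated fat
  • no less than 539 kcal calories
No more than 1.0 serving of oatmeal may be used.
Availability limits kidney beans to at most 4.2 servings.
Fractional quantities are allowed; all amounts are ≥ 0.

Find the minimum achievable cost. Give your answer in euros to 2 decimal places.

€2.15

Let x1 = servings of oatmeal, x2 = servings of kidney beans, x3 = servings of lentils.
Minimize 0.6x1 + 0.95x2 + 0.84x3 subject to:
  0.5x1 + 0.1x2 + 0.1x3 ≤ 0.4   (saturated fat)
  159x1 + 237x2 + 206x3 ≥ 539   (calories)
  x1 ≤ 1
  x2 ≤ 4.2
  x1, x2, x3 ≥ 0.
The cheapest feasible vertex uses only oatmeal, kidney beans; lentils is not used. There the saturated fat and calories constraints are tight.
Optimal quantities: oatmeal = 0.3986 servings, kidney beans = 2.007 servings.
Objective = 0.6·0.3986 + 0.95·2.007 = 2.1458.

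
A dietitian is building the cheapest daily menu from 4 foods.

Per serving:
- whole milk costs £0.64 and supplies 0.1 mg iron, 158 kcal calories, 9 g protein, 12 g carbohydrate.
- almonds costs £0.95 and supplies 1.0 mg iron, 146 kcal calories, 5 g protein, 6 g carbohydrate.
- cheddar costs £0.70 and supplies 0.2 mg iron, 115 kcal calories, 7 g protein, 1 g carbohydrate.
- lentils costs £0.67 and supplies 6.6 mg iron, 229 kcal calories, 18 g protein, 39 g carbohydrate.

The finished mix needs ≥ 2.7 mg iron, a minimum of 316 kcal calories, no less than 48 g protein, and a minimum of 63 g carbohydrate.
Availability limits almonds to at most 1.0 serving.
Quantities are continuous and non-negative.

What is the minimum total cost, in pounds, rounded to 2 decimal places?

£1.79

Let x1 = servings of whole milk, x2 = servings of almonds, x3 = servings of cheddar, x4 = servings of lentils.
Minimise 0.64x1 + 0.95x2 + 0.7x3 + 0.67x4 with:
  0.1x1 + 1x2 + 0.2x3 + 6.6x4 ≥ 2.7   (iron)
  158x1 + 146x2 + 115x3 + 229x4 ≥ 316   (calories)
  9x1 + 5x2 + 7x3 + 18x4 ≥ 48   (protein)
  12x1 + 6x2 + 1x3 + 39x4 ≥ 63   (carbohydrate)
  x2 ≤ 1
  x1, x2, x3, x4 ≥ 0.
The optimal basis is {lentils}; whole milk, almonds, cheddar drop out. The protein requirement is met with equality.
Solving gives x4 = 2.667.
Hence cost = 0.67·2.667 = £1.7869.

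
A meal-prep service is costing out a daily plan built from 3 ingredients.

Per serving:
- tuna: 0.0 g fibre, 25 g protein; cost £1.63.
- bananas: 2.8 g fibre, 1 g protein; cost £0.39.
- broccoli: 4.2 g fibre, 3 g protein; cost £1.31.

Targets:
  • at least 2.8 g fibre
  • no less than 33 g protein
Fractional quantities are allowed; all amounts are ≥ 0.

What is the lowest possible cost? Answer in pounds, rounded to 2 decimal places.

Let x1 = servings of tuna, x2 = servings of bananas, x3 = servings of broccoli.
Minimise 1.63x1 + 0.39x2 + 1.31x3 s.t.:
  2.8x2 + 4.2x3 ≥ 2.8   (fibre)
  25x1 + 1x2 + 3x3 ≥ 33   (protein)
  x1, x2, x3 ≥ 0.
The optimal basis is {tuna, bananas}; broccoli drops out. Binding constraints: fibre and protein.
Solving gives x1 = 1.28, x2 = 1.
Objective = 1.63·1.28 + 0.39·1 = 2.4764.

£2.48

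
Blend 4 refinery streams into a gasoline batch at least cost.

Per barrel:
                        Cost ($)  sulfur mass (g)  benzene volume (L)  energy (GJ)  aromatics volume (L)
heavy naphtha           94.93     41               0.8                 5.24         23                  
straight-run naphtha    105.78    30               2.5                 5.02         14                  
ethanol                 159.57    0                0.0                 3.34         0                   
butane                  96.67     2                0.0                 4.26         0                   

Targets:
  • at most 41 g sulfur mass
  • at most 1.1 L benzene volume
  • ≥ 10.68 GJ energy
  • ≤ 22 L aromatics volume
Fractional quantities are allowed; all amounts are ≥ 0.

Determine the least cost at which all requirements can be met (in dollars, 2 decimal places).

Treat it as an LP. Let x1 = barrels of heavy naphtha, x2 = barrels of straight-run naphtha, x3 = barrels of ethanol, x4 = barrels of butane.
Minimise 94.93x1 + 105.78x2 + 159.57x3 + 96.67x4 s.t.:
  41x1 + 30x2 + 2x4 ≤ 41   (sulfur mass)
  0.8x1 + 2.5x2 ≤ 1.1   (benzene volume)
  5.24x1 + 5.02x2 + 3.34x3 + 4.26x4 ≥ 10.68   (energy)
  23x1 + 14x2 ≤ 22   (aromatics volume)
  x1, x2, x3, x4 ≥ 0.
The minimum-cost mix takes nothing from straight-run naphtha, ethanol — only heavy naphtha, butane. The sulfur mass and energy requirements are met with equality.
Optimal quantities: heavy naphtha = 0.93373 barrels, butane = 1.3585 barrels.
Objective = 94.93·0.93373 + 96.67·1.3585 = 219.9652.

$219.97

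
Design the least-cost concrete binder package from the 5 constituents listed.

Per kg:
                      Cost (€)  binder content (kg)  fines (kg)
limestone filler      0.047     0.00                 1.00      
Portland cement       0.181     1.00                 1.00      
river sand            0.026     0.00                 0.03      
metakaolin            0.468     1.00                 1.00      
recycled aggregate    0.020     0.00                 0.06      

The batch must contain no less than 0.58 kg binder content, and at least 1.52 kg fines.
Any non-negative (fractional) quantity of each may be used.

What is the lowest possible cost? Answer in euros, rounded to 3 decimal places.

€0.149

Set it up as a linear program. Let x1 = kg of limestone filler, x2 = kg of Portland cement, x3 = kg of river sand, x4 = kg of metakaolin, x5 = kg of recycled aggregate.
Minimize 0.047x1 + 0.181x2 + 0.026x3 + 0.468x4 + 0.02x5 subject to:
  1x2 + 1x4 ≥ 0.58   (binder content)
  1x1 + 1x2 + 0.03x3 + 1x4 + 0.06x5 ≥ 1.52   (fines)
  x1, x2, x3, x4, x5 ≥ 0.
The cheapest feasible vertex uses only limestone filler, Portland cement; river sand, metakaolin, recycled aggregate are not used. There the binder content and fines constraints are tight.
So limestone filler = 0.94 kg, Portland cement = 0.58 kg.
Total cost: 0.047·0.94 + 0.181·0.58 = 0.14916.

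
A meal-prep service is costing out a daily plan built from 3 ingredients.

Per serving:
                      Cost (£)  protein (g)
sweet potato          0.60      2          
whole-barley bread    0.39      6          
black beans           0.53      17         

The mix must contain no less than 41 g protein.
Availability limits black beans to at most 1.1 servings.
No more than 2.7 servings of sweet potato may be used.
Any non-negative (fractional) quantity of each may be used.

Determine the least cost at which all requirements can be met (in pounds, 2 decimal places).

£2.03

Let x1 = servings of sweet potato, x2 = servings of whole-barley bread, x3 = servings of black beans.
Minimize 0.6x1 + 0.39x2 + 0.53x3 s.t.:
  2x1 + 6x2 + 17x3 ≥ 41   (protein)
  x3 ≤ 1.1
  x1 ≤ 2.7
  x1, x2, x3 ≥ 0.
The cheapest feasible vertex uses only whole-barley bread, black beans; sweet potato is not used. There the protein and the black beans cap constraints are tight.
So whole-barley bread = 3.717 servings, black beans = 1.1 servings.
Objective = 0.39·3.717 + 0.53·1.1 = 2.0326.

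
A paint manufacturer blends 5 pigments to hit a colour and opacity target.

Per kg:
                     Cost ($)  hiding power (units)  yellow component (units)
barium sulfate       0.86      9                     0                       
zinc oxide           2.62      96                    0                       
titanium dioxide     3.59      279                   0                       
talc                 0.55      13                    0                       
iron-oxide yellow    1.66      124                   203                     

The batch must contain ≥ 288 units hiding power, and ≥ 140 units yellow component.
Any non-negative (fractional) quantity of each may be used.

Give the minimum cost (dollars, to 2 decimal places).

Set it up as a linear program. Let x1 = kg of barium sulfate, x2 = kg of zinc oxide, x3 = kg of titanium dioxide, x4 = kg of talc, x5 = kg of iron-oxide yellow.
Minimize 0.86x1 + 2.62x2 + 3.59x3 + 0.55x4 + 1.66x5 s.t.:
  9x1 + 96x2 + 279x3 + 13x4 + 124x5 ≥ 288   (hiding power)
  203x5 ≥ 140   (yellow component)
  x1, x2, x3, x4, x5 ≥ 0.
The minimum-cost mix takes nothing from barium sulfate, zinc oxide, talc — only titanium dioxide, iron-oxide yellow. Binding constraints: hiding power and yellow component.
Solving gives x3 = 0.7257, x5 = 0.6897.
Objective = 3.59·0.7257 + 1.66·0.6897 = 3.7502.

$3.75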